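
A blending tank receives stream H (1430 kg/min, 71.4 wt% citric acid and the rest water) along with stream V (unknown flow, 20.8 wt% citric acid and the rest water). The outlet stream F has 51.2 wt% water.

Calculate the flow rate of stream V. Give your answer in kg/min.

Let V be the unknown flow. Total out = 1430 + V.
water balance: 408.98 + 0.792·V = 0.512·(1430 + V)
(0.792 − 0.512)·V = 0.512×1430 − 408.98 = 323.18
V = 323.18 / 0.280 = 1154.2 kg/min

1154 kg/min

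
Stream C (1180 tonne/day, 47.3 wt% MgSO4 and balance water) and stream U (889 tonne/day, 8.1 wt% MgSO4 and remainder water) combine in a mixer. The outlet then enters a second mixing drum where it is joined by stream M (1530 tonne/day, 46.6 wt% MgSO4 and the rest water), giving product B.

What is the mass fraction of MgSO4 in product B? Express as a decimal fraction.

0.3732

Overall, product flow = 3599 tonne/day.
MgSO4 in = 1180×0.473 + 889×0.081 + 1530×0.466 = 1343.1 tonne/day.
MgSO4 fraction in B = 0.3732.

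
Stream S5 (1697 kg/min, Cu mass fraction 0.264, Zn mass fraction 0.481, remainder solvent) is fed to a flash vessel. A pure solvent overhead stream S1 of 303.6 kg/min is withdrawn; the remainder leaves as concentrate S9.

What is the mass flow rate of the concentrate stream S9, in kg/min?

Concentrate = 1697 − 303.6 = 1393.4 kg/min.

1393 kg/min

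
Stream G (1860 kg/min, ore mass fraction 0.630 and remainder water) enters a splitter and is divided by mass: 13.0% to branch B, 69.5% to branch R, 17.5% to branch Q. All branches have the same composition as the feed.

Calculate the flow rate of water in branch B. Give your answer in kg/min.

Branch B total = 0.130×1860 = 241.8 kg/min.
water in B = 0.370×241.8 = 89.466 kg/min.

89.47 kg/min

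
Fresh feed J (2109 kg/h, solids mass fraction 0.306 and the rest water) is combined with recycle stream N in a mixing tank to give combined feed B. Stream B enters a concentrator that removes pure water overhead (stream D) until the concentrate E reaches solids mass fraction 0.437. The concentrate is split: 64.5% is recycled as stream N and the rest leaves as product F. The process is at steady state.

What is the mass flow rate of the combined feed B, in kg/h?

Overall solids balance (none leaves overhead): solids in fresh feed = solids in product, i.e. 2109×0.306 = (1−0.645)·E·0.437.
E = 645.35/(0.437×0.355) = 4160 kg/h.
Recycle N = 0.645×4160 = 2683.2 kg/h.
Combined feed B = 2109 + 2683.2 = 4792.2 kg/h.

4792 kg/h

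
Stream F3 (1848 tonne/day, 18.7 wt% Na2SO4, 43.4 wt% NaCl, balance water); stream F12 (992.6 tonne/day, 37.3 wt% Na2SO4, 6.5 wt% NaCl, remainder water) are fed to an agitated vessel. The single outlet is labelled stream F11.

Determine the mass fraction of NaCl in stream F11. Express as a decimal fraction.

Total flow out = 1848 + 992.6 = 2840.6 tonne/day.
NaCl in = 1848×0.434 + 992.6×0.065 = 866.55 tonne/day.
NaCl mass fraction in F11 = 866.55/2840.6 = 0.305.

0.305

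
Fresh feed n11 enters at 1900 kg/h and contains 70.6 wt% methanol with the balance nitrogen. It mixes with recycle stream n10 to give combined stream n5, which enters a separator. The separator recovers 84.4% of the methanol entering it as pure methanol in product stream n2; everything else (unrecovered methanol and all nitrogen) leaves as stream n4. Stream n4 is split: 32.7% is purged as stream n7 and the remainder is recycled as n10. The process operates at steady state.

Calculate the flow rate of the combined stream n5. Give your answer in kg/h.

nitrogen enters only via n11 and leaves only via the purge: 1900×0.294 = 0.327×(nitrogen in n4), and the separator passes all nitrogen, so nitrogen in n5 = nitrogen in n4 = 1708.3 kg/h.
methanol in n5: m_A = 1900×0.706 + (1−0.327)·(1−0.844)·m_A, so m_A = 1341.4/0.8950 = 1498.8 kg/h.
n5 = 1498.8 + 1708.3 = 3207 kg/h.

3207 kg/h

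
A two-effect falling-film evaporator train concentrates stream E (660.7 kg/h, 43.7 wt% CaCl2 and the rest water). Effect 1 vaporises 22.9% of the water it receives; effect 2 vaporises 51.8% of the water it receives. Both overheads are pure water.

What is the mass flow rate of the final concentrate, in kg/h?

water in feed = 660.7×0.563 = 371.97 kg/h.
After stage 1: water left = (1−0.229)×371.97 = 286.79; stream total = 575.52 kg/h.
After stage 2: water left = (1−0.518)×286.79 = 138.23; final concentrate = 426.96 kg/h.

427 kg/h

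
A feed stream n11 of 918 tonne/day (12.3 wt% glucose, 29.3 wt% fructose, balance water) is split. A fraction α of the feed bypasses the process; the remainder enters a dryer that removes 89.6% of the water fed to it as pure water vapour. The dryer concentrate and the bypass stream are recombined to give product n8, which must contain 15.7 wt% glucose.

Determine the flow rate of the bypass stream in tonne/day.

538.1 tonne/day

All 918×0.123 = 112.91 tonne/day of glucose reaches n8, so n8 = 112.91/0.157 = 719.2 tonne/day and vapour = 198.8 tonne/day.
The evaporator receives (1−α)·918 of feed at 0.584 water and removes 0.896 of that water:
0.896×0.584×(1−α)×918 = 198.8
(1−α) = 198.8/480.36 = 0.4139;  α = 0.5861.
Bypass flow = 0.5861×918 = 538.07 tonne/day.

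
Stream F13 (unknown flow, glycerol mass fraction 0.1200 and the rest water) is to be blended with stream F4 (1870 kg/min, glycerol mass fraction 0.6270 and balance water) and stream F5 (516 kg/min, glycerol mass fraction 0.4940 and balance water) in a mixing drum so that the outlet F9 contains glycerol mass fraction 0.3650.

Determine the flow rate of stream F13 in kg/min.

Let F13 be the unknown flow. Total out = 2386 + F13.
glycerol balance: 1427.4 + 0.120·F13 = 0.365·(2386 + F13)
(0.120 − 0.365)·F13 = 0.365×2386 − 1427.4 = -556.5
F13 = -556.5 / -0.245 = 2271.4 kg/min

2271 kg/min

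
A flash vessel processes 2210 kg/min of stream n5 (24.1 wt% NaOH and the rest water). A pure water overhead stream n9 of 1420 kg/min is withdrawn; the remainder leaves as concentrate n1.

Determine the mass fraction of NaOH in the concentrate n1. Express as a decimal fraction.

NaOH is not removed: 2210×0.241 = 532.61 kg/min of NaOH enters n1.
Concentrate = 2210 − 1420 = 790 kg/min.
Mass fraction = 532.61/790 = 0.674.

0.674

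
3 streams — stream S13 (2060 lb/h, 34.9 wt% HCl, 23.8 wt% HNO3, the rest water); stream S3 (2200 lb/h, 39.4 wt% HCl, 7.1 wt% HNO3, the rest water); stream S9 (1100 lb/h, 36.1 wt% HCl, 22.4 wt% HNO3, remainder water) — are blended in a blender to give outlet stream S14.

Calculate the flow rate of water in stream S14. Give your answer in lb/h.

water out = water in = 2060×0.413 + 2200×0.535 + 1100×0.415 = 2484.3 lb/h.

2484 lb/h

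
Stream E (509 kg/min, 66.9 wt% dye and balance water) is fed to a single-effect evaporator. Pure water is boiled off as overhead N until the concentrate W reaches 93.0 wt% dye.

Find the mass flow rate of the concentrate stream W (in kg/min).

366.2 kg/min

dye is conserved: 509×0.669 = 340.52 kg/min all reports to the concentrate.
Concentrate = 340.52/(target fraction) = 366.15 kg/min.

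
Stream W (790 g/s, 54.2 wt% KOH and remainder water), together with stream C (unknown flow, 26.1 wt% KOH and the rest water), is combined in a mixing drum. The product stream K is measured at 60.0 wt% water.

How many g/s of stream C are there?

Let C be the unknown flow. Total out = 790 + C.
water balance: 361.82 + 0.739·C = 0.600·(790 + C)
(0.739 − 0.600)·C = 0.600×790 − 361.82 = 112.18
C = 112.18 / 0.139 = 807.05 g/s

807.1 g/s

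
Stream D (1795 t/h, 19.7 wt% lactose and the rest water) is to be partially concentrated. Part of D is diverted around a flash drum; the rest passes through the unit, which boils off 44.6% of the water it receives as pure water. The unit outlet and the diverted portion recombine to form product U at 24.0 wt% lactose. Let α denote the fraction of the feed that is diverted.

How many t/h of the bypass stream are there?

All 1795×0.197 = 353.62 t/h of lactose reaches U, so U = 353.62/0.240 = 1473.4 t/h and vapour = 321.6 t/h.
The evaporator receives (1−α)·1795 of feed at 0.803 water and removes 0.446 of that water:
0.446×0.803×(1−α)×1795 = 321.6
(1−α) = 321.6/642.86 = 0.5003;  α = 0.4997.
Bypass flow = 0.4997×1795 = 897.01 t/h.

897 t/h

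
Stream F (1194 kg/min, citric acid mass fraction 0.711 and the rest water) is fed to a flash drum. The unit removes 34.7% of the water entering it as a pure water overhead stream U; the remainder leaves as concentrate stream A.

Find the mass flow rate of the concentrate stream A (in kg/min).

water entering = 1194×0.289 = 345.07 kg/min; overhead removed = 0.347×345.07 = 119.74 kg/min.
Concentrate = 1194 − 119.74 = 1074.3 kg/min.

1074 kg/min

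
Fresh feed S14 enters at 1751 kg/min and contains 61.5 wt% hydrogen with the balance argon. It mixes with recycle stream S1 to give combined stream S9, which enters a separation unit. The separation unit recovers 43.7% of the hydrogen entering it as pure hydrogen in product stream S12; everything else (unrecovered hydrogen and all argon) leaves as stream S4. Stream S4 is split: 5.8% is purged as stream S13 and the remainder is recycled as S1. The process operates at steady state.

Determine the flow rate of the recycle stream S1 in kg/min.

12160 kg/min

argon enters only via S14 and leaves only via the purge: 1751×0.385 = 0.058×(argon in S4), and the separation unit passes all argon, so argon in S9 = argon in S4 = 11623 kg/min.
hydrogen in S9: m_A = 1751×0.615 + (1−0.058)·(1−0.437)·m_A, so m_A = 1076.9/0.4697 = 2292.9 kg/min.
S4 = (1−0.437)×2292.9 + 11623 = 12914 kg/min.
Recycle S1 = (1−0.058)×12914 = 12165 kg/min.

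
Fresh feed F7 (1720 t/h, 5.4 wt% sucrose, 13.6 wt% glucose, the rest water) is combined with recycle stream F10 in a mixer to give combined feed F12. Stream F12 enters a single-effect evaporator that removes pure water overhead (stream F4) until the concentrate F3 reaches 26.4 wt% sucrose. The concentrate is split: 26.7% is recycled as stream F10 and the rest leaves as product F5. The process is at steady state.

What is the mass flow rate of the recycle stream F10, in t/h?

128.2 t/h

Overall sucrose balance (none leaves overhead): sucrose in fresh feed = sucrose in product, i.e. 1720×0.054 = (1−0.267)·F3·0.264.
F3 = 92.88/(0.264×0.733) = 479.97 t/h.
Recycle F10 = 0.267×479.97 = 128.15 t/h.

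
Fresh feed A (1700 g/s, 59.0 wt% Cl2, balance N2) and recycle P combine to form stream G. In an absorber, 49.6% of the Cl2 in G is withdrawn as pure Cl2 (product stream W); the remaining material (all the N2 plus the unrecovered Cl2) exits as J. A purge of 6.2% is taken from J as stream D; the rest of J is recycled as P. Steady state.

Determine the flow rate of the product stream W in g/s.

943.6 g/s

Cl2 in G: m_A = 1700×0.590 + (1−0.062)·(1−0.496)·m_A, so m_A = 1003/0.5272 = 1902.3 g/s.
Product W = 0.496×1902.3 = 943.56 g/s.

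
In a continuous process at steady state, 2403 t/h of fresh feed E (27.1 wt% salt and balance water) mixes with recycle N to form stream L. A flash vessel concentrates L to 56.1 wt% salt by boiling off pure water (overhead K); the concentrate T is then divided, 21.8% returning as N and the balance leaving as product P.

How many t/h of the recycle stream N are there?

323.6 t/h

Overall salt balance (none leaves overhead): salt in fresh feed = salt in product, i.e. 2403×0.271 = (1−0.218)·T·0.561.
T = 651.21/(0.561×0.782) = 1484.4 t/h.
Recycle N = 0.218×1484.4 = 323.6 t/h.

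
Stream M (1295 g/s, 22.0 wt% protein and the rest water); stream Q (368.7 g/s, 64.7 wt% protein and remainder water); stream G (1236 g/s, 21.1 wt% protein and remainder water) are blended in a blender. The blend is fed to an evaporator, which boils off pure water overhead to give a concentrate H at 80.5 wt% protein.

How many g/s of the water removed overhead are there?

protein entering = 1295×0.220 + 368.7×0.647 + 1236×0.211 = 784.24 g/s.
All protein reports to H, so H = 784.24/0.805 = 974.22 g/s.
Total feed = 2899.7 g/s; overhead = 2899.7 − 974.22 = 1925.5 g/s.

1925 g/s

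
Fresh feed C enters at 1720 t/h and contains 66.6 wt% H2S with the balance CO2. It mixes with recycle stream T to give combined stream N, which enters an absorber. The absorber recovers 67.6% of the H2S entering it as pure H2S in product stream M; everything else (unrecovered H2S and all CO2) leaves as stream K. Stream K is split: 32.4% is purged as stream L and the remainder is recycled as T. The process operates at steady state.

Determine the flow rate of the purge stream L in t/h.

728.5 t/h

CO2 enters only via C and leaves only via the purge: 1720×0.334 = 0.324×(CO2 in K), and the absorber passes all CO2, so CO2 in N = CO2 in K = 1773.1 t/h.
H2S in N: m_A = 1720×0.666 + (1−0.324)·(1−0.676)·m_A, so m_A = 1145.5/0.7810 = 1466.8 t/h.
K = (1−0.676)×1466.8 + 1773.1 = 2248.3 t/h.
Purge L = 0.324×2248.3 = 728.46 t/h.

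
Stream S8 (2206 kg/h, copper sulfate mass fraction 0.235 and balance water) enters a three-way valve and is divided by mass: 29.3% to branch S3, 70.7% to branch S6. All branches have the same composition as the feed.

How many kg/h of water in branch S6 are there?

Branch S6 total = 0.707×2206 = 1559.6 kg/h.
water in S6 = 0.765×1559.6 = 1193.1 kg/h.

1193 kg/h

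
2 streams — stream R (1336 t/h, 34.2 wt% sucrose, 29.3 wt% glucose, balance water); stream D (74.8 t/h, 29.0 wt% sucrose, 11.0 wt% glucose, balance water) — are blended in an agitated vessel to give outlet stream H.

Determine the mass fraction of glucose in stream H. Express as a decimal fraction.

Total flow out = 1336 + 74.8 = 1410.8 t/h.
glucose in = 1336×0.293 + 74.8×0.110 = 399.68 t/h.
glucose mass fraction in H = 399.68/1410.8 = 0.283.

0.283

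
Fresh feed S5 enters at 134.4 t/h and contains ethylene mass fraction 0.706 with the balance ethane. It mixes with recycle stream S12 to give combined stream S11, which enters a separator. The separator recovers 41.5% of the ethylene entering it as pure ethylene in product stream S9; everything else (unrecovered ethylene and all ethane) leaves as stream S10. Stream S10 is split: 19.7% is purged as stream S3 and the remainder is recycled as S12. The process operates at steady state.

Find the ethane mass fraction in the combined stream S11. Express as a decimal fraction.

ethane enters only via S5 and leaves only via the purge: 134.4×0.294 = 0.197×(ethane in S10), and the separator passes all ethane, so ethane in S11 = ethane in S10 = 200.58 t/h.
ethylene in S11: m_A = 134.4×0.706 + (1−0.197)·(1−0.415)·m_A, so m_A = 94.886/0.5302 = 178.95 t/h.
S11 = 178.95 + 200.58 = 379.52 t/h.
ethane fraction in S11 = 200.58/379.52 = 0.528.

0.528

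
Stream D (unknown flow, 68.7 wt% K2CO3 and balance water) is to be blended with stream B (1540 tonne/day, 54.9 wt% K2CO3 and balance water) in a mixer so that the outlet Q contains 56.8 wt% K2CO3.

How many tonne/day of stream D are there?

245.9 tonne/day

Let D be the unknown flow. Total out = 1540 + D.
K2CO3 balance: 845.46 + 0.687·D = 0.568·(1540 + D)
(0.687 − 0.568)·D = 0.568×1540 − 845.46 = 29.26
D = 29.26 / 0.119 = 245.88 tonne/day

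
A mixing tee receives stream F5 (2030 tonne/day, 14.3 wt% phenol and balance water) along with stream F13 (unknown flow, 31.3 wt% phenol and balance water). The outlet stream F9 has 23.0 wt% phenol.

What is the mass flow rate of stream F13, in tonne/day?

Let F13 be the unknown flow. Total out = 2030 + F13.
phenol balance: 290.29 + 0.313·F13 = 0.230·(2030 + F13)
(0.313 − 0.230)·F13 = 0.230×2030 − 290.29 = 176.61
F13 = 176.61 / 0.083 = 2127.8 tonne/day

2128 tonne/day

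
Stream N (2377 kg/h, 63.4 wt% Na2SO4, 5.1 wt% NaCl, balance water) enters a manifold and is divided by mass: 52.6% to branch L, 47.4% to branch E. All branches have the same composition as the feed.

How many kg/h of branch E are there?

1127 kg/h

Branch E flow = 0.474×2377 = 1126.7 kg/h.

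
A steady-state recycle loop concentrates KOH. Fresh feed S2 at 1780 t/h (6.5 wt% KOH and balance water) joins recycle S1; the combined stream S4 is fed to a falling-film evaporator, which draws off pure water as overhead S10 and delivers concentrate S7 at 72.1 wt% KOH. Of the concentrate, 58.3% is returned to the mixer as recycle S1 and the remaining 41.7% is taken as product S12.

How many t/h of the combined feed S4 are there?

2004 t/h

Overall KOH balance (none leaves overhead): KOH in fresh feed = KOH in product, i.e. 1780×0.065 = (1−0.583)·S7·0.721.
S7 = 115.7/(0.721×0.417) = 384.82 t/h.
Recycle S1 = 0.583×384.82 = 224.35 t/h.
Combined feed S4 = 1780 + 224.35 = 2004.4 t/h.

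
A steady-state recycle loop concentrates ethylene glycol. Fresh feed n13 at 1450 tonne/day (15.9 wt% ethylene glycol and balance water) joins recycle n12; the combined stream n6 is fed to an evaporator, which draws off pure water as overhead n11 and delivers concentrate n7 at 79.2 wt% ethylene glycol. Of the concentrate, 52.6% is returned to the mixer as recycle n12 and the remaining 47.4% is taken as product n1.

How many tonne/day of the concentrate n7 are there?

614.1 tonne/day

Overall ethylene glycol balance (none leaves overhead): ethylene glycol in fresh feed = ethylene glycol in product, i.e. 1450×0.159 = (1−0.526)·n7·0.792.
n7 = 230.55/(0.792×0.474) = 614.13 tonne/day.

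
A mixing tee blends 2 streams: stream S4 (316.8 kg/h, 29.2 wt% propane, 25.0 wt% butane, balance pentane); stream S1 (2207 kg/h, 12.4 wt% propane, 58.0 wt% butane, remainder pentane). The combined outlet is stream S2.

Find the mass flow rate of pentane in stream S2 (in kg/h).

798.4 kg/h

pentane out = pentane in = 316.8×0.458 + 2207×0.296 = 798.37 kg/h.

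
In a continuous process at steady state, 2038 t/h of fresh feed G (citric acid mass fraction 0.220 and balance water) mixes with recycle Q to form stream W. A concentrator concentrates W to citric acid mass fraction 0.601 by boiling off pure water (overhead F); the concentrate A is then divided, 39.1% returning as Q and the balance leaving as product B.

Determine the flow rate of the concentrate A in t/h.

1225 t/h

Overall citric acid balance (none leaves overhead): citric acid in fresh feed = citric acid in product, i.e. 2038×0.220 = (1−0.391)·A·0.601.
A = 448.36/(0.601×0.609) = 1225 t/h.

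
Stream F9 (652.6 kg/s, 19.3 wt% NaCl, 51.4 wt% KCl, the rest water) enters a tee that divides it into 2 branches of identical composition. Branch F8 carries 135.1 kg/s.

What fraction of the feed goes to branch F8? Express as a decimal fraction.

0.207

Fraction to F8 = 135.1/652.6 = 0.2070.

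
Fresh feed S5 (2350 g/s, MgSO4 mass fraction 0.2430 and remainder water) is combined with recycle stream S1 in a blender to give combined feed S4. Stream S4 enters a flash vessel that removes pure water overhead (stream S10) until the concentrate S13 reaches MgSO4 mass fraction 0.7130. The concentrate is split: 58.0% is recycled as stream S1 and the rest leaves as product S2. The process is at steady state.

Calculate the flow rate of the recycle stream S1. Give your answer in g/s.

1106 g/s

Overall MgSO4 balance (none leaves overhead): MgSO4 in fresh feed = MgSO4 in product, i.e. 2350×0.243 = (1−0.580)·S13·0.713.
S13 = 571.05/(0.713×0.420) = 1906.9 g/s.
Recycle S1 = 0.580×1906.9 = 1106 g/s.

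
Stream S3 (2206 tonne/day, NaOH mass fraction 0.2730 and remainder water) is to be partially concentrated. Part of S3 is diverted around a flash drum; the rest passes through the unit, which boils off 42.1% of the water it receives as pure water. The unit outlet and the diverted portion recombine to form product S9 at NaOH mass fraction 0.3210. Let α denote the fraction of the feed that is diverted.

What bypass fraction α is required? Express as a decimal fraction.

All 2206×0.273 = 602.24 tonne/day of NaOH reaches S9, so S9 = 602.24/0.321 = 1876.1 tonne/day and vapour = 329.87 tonne/day.
The evaporator receives (1−α)·2206 of feed at 0.727 water and removes 0.421 of that water:
0.421×0.727×(1−α)×2206 = 329.87
(1−α) = 329.87/675.18 = 0.4886;  α = 0.5114.

0.511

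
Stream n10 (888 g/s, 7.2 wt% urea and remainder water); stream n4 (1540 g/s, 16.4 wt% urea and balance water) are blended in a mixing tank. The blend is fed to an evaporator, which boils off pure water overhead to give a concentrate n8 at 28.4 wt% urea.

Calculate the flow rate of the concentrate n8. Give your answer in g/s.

urea entering = 888×0.072 + 1540×0.164 = 316.5 g/s.
All urea reports to n8, so n8 = 316.5/0.284 = 1114.4 g/s.

1114 g/s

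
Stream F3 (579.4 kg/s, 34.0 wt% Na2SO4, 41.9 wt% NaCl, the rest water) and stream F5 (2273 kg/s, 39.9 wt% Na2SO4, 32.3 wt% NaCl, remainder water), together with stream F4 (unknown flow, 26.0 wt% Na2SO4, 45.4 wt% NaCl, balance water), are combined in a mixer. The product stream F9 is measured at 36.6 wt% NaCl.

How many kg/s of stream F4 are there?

761.7 kg/s

Let F4 be the unknown flow. Total out = 2852.4 + F4.
NaCl balance: 976.95 + 0.454·F4 = 0.366·(2852.4 + F4)
(0.454 − 0.366)·F4 = 0.366×2852.4 − 976.95 = 67.031
F4 = 67.031 / 0.088 = 761.71 kg/s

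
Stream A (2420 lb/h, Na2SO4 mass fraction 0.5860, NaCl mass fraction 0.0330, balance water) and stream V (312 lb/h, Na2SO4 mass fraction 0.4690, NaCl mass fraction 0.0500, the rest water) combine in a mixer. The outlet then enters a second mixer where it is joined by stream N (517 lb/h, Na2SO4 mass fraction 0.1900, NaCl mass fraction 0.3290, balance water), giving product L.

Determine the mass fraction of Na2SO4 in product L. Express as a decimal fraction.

Overall, product flow = 3249 lb/h.
Na2SO4 in = 2420×0.586 + 312×0.469 + 517×0.190 = 1662.7 lb/h.
Na2SO4 fraction in L = 0.5118.

0.5118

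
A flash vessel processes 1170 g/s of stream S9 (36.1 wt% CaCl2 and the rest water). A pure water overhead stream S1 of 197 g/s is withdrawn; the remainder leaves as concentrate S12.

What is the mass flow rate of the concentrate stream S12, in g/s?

973 g/s

Concentrate = 1170 − 197 = 973 g/s.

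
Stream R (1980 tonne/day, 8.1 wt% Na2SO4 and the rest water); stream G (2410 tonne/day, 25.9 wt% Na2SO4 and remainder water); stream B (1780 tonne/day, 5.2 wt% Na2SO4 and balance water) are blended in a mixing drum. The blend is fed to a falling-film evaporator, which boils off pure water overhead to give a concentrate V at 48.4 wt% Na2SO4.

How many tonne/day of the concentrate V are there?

1812 tonne/day

Na2SO4 entering = 1980×0.081 + 2410×0.259 + 1780×0.052 = 877.13 tonne/day.
All Na2SO4 reports to V, so V = 877.13/0.484 = 1812.3 tonne/day.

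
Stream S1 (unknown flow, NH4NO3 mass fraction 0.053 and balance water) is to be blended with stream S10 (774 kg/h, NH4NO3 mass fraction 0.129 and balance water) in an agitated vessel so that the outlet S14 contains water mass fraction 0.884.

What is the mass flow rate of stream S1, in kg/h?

159.7 kg/h

Let S1 be the unknown flow. Total out = 774 + S1.
water balance: 674.15 + 0.947·S1 = 0.884·(774 + S1)
(0.947 − 0.884)·S1 = 0.884×774 − 674.15 = 10.062
S1 = 10.062 / 0.063 = 159.71 kg/h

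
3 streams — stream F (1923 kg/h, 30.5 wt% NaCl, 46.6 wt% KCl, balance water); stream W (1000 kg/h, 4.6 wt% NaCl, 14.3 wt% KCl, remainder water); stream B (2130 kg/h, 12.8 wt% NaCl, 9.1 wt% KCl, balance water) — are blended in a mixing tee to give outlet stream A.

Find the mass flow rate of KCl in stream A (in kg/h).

KCl out = KCl in = 1923×0.466 + 1000×0.143 + 2130×0.091 = 1232.9 kg/h.

1233 kg/h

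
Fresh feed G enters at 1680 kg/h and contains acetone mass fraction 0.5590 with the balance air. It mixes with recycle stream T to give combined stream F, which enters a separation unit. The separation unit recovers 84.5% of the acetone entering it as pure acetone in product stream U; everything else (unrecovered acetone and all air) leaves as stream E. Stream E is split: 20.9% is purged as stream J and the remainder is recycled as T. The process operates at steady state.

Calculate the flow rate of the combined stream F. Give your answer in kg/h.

4615 kg/h

air enters only via G and leaves only via the purge: 1680×0.441 = 0.209×(air in E), and the separation unit passes all air, so air in F = air in E = 3544.9 kg/h.
acetone in F: m_A = 1680×0.559 + (1−0.209)·(1−0.845)·m_A, so m_A = 939.12/0.8774 = 1070.4 kg/h.
F = 1070.4 + 3544.9 = 4615.2 kg/h.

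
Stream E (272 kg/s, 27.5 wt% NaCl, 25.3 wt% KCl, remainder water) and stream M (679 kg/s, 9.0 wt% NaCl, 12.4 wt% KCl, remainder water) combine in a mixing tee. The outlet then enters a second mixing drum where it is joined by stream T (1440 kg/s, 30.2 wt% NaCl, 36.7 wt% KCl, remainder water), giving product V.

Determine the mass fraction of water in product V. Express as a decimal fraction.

0.476

Overall, product flow = 2391 kg/s.
water in = 272×0.472 + 679×0.786 + 1440×0.331 = 1138.7 kg/s.
water fraction in V = 0.476.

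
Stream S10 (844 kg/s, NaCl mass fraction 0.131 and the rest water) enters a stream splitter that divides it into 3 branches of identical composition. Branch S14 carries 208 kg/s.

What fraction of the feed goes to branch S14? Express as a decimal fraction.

Fraction to S14 = 208/844 = 0.2464.

0.246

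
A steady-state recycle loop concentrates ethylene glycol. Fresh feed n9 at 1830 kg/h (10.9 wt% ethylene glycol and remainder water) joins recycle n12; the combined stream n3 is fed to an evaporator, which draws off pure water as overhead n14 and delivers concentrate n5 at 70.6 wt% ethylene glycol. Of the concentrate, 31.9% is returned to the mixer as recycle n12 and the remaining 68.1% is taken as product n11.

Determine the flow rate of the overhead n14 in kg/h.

1547 kg/h

Overall ethylene glycol balance (none leaves overhead): ethylene glycol in fresh feed = ethylene glycol in product, i.e. 1830×0.109 = (1−0.319)·n5·0.706.
n5 = 199.47/(0.706×0.681) = 414.88 kg/h.
Recycle n12 = 0.319×414.88 = 132.35 kg/h.
Combined feed n3 = 1830 + 132.35 = 1962.3 kg/h.
Overhead n14 = n3 − n5 = 1962.3 − 414.88 = 1547.5 kg/h.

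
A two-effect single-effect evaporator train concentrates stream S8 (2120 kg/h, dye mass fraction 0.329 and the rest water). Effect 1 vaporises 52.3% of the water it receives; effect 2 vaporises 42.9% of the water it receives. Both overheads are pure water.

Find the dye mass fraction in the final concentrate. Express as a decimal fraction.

0.643

water in feed = 2120×0.671 = 1422.5 kg/h.
After stage 1: water left = (1−0.523)×1422.5 = 678.54; stream total = 1376 kg/h.
After stage 2: water left = (1−0.429)×678.54 = 387.45; final concentrate = 1084.9 kg/h.
dye fraction = 697.48/1084.9 = 0.643.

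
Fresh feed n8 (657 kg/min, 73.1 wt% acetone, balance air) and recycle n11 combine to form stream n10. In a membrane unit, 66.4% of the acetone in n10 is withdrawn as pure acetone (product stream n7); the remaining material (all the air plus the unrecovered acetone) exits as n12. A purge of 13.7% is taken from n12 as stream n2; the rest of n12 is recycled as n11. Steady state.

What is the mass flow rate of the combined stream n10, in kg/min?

air enters only via n8 and leaves only via the purge: 657×0.269 = 0.137×(air in n12), and the membrane unit passes all air, so air in n10 = air in n12 = 1290 kg/min.
acetone in n10: m_A = 657×0.731 + (1−0.137)·(1−0.664)·m_A, so m_A = 480.27/0.7100 = 676.4 kg/min.
n10 = 676.4 + 1290 = 1966.4 kg/min.

1966 kg/min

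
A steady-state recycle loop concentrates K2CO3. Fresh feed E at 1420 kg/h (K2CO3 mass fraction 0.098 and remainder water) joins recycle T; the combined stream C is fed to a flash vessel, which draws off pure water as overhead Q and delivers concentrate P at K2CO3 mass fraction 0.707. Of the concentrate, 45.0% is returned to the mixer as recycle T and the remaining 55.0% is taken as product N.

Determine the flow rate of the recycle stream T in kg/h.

Overall K2CO3 balance (none leaves overhead): K2CO3 in fresh feed = K2CO3 in product, i.e. 1420×0.098 = (1−0.450)·P·0.707.
P = 139.16/(0.707×0.550) = 357.88 kg/h.
Recycle T = 0.450×357.88 = 161.04 kg/h.

161 kg/h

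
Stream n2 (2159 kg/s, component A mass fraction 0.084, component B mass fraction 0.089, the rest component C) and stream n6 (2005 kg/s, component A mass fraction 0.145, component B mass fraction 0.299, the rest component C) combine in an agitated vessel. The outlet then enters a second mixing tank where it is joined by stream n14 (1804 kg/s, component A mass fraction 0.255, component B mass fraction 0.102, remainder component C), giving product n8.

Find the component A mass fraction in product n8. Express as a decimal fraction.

0.156

Overall, product flow = 5968 kg/s.
component A in = 2159×0.084 + 2005×0.145 + 1804×0.255 = 932.1 kg/s.
component A fraction in n8 = 0.156.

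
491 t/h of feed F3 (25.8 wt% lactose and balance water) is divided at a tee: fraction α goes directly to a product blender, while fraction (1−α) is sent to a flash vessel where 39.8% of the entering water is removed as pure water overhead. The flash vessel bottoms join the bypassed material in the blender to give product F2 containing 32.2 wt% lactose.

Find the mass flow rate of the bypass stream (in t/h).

160.5 t/h

All 491×0.258 = 126.68 t/h of lactose reaches F2, so F2 = 126.68/0.322 = 393.41 t/h and vapour = 97.59 t/h.
The evaporator receives (1−α)·491 of feed at 0.742 water and removes 0.398 of that water:
0.398×0.742×(1−α)×491 = 97.59
(1−α) = 97.59/145 = 0.6730;  α = 0.3270.
Bypass flow = 0.3270×491 = 160.54 t/h.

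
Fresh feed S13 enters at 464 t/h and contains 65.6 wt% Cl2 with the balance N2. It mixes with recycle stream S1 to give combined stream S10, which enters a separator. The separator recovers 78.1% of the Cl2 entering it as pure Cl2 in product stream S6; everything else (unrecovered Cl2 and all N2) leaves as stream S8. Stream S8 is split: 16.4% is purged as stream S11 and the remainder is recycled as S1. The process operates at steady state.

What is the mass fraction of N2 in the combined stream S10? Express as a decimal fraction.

0.7232

N2 enters only via S13 and leaves only via the purge: 464×0.344 = 0.164×(N2 in S8), and the separator passes all N2, so N2 in S10 = N2 in S8 = 973.27 t/h.
Cl2 in S10: m_A = 464×0.656 + (1−0.164)·(1−0.781)·m_A, so m_A = 304.38/0.8169 = 372.6 t/h.
S10 = 372.6 + 973.27 = 1345.9 t/h.
N2 fraction in S10 = 973.27/1345.9 = 0.7232.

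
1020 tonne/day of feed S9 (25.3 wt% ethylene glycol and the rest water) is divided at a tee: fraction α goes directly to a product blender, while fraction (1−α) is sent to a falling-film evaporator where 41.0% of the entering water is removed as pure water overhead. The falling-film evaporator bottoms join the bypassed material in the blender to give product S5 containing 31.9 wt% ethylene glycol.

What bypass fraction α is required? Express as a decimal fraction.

All 1020×0.253 = 258.06 tonne/day of ethylene glycol reaches S5, so S5 = 258.06/0.319 = 808.97 tonne/day and vapour = 211.03 tonne/day.
The evaporator receives (1−α)·1020 of feed at 0.747 water and removes 0.410 of that water:
0.410×0.747×(1−α)×1020 = 211.03
(1−α) = 211.03/312.4 = 0.6755;  α = 0.3245.

0.324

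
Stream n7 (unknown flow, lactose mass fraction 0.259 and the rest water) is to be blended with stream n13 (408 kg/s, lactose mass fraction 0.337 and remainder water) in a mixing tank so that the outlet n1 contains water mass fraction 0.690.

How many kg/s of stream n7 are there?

216 kg/s

Let n7 be the unknown flow. Total out = 408 + n7.
water balance: 270.5 + 0.741·n7 = 0.690·(408 + n7)
(0.741 − 0.690)·n7 = 0.690×408 − 270.5 = 11.016
n7 = 11.016 / 0.051 = 216 kg/s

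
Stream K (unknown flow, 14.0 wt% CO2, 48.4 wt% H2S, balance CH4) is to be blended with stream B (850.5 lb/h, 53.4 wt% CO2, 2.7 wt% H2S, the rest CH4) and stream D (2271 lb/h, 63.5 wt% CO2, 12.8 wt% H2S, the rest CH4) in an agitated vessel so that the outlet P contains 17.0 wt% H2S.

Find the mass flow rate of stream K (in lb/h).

Let K be the unknown flow. Total out = 3121.5 + K.
H2S balance: 313.65 + 0.484·K = 0.170·(3121.5 + K)
(0.484 − 0.170)·K = 0.170×3121.5 − 313.65 = 217
K = 217 / 0.314 = 691.09 lb/h

691.1 lb/h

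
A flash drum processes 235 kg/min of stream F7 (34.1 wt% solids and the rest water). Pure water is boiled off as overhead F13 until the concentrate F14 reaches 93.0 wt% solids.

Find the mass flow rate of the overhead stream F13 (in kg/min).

148.8 kg/min

solids is conserved: 235×0.341 = 80.135 kg/min all reports to the concentrate.
Concentrate = 80.135/(target fraction) = 86.167 kg/min.
Overhead = 235 − 86.167 = 148.83 kg/min.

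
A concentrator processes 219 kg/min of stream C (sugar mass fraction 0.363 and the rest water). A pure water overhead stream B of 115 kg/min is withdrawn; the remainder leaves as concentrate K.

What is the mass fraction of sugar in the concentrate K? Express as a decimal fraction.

sugar is not removed: 219×0.363 = 79.497 kg/min of sugar enters K.
Concentrate = 219 − 115 = 104 kg/min.
Mass fraction = 79.497/104 = 0.764.

0.764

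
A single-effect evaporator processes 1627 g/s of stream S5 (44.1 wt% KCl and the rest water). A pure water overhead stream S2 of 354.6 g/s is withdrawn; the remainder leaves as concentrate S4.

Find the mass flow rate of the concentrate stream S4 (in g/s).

Concentrate = 1627 − 354.6 = 1272.4 g/s.

1272 g/s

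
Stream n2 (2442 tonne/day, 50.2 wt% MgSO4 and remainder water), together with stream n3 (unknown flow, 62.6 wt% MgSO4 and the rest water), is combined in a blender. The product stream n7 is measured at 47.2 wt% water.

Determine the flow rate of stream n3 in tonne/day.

647.9 tonne/day

Let n3 be the unknown flow. Total out = 2442 + n3.
water balance: 1216.1 + 0.374·n3 = 0.472·(2442 + n3)
(0.374 − 0.472)·n3 = 0.472×2442 − 1216.1 = -63.492
n3 = -63.492 / -0.098 = 647.88 tonne/day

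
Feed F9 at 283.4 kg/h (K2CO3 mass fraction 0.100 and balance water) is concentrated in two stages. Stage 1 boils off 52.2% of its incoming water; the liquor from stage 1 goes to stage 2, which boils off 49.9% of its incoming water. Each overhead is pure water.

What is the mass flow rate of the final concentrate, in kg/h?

89.42 kg/h

water in feed = 283.4×0.900 = 255.06 kg/h.
After stage 1: water left = (1−0.522)×255.06 = 121.92; stream total = 150.26 kg/h.
After stage 2: water left = (1−0.499)×121.92 = 61.081; final concentrate = 89.421 kg/h.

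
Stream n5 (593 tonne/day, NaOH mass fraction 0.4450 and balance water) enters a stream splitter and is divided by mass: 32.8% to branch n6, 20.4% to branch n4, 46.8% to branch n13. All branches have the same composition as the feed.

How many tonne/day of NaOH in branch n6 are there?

86.55 tonne/day

Branch n6 total = 0.328×593 = 194.5 tonne/day.
NaOH in n6 = 0.445×194.5 = 86.554 tonne/day.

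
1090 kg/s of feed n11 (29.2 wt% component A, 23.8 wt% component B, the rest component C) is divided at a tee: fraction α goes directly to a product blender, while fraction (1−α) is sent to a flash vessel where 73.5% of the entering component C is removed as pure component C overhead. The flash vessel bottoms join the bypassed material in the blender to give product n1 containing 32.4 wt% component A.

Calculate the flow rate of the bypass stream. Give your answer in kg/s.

All 1090×0.292 = 318.28 kg/s of component A reaches n1, so n1 = 318.28/0.324 = 982.35 kg/s and vapour = 107.65 kg/s.
The evaporator receives (1−α)·1090 of feed at 0.470 component C and removes 0.735 of that component C:
0.735×0.470×(1−α)×1090 = 107.65
(1−α) = 107.65/376.54 = 0.2859;  α = 0.7141.
Bypass flow = 0.7141×1090 = 778.36 kg/s.

778.4 kg/s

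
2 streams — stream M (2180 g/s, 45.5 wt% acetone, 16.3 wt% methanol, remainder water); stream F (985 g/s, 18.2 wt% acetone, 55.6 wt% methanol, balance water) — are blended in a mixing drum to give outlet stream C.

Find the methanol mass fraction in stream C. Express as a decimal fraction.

0.285

Total flow out = 2180 + 985 = 3165 g/s.
methanol in = 2180×0.163 + 985×0.556 = 903 g/s.
methanol mass fraction in C = 903/3165 = 0.285.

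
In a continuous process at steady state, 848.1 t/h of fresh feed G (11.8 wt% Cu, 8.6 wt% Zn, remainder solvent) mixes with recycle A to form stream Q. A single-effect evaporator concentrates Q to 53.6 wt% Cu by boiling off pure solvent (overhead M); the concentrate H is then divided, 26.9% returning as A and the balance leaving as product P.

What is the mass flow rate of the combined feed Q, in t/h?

Overall Cu balance (none leaves overhead): Cu in fresh feed = Cu in product, i.e. 848.1×0.118 = (1−0.269)·H·0.536.
H = 100.08/(0.536×0.731) = 255.42 t/h.
Recycle A = 0.269×255.42 = 68.707 t/h.
Combined feed Q = 848.1 + 68.707 = 916.81 t/h.

916.8 t/h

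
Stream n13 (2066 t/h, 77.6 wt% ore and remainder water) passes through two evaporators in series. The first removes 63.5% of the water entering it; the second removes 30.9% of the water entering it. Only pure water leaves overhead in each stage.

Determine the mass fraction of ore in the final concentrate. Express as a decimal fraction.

water in feed = 2066×0.224 = 462.78 t/h.
After stage 1: water left = (1−0.635)×462.78 = 168.92; stream total = 1772.1 t/h.
After stage 2: water left = (1−0.309)×168.92 = 116.72; final concentrate = 1719.9 t/h.
ore fraction = 1603.2/1719.9 = 0.9321.

0.9321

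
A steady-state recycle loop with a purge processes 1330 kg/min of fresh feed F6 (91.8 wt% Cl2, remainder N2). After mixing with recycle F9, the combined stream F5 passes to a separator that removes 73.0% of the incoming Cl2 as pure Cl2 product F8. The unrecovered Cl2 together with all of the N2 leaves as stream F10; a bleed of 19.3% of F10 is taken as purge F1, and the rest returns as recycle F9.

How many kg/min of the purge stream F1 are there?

190.4 kg/min

N2 enters only via F6 and leaves only via the purge: 1330×0.082 = 0.193×(N2 in F10), and the separator passes all N2, so N2 in F5 = N2 in F10 = 565.08 kg/min.
Cl2 in F5: m_A = 1330×0.918 + (1−0.193)·(1−0.730)·m_A, so m_A = 1220.9/0.7821 = 1561.1 kg/min.
F10 = (1−0.730)×1561.1 + 565.08 = 986.57 kg/min.
Purge F1 = 0.193×986.57 = 190.41 kg/min.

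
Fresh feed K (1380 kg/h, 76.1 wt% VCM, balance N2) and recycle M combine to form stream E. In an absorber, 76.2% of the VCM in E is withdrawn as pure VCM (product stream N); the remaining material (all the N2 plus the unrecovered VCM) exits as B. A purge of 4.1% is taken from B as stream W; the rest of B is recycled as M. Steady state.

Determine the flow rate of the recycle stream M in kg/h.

N2 enters only via K and leaves only via the purge: 1380×0.239 = 0.041×(N2 in B), and the absorber passes all N2, so N2 in E = N2 in B = 8044.4 kg/h.
VCM in E: m_A = 1380×0.761 + (1−0.041)·(1−0.762)·m_A, so m_A = 1050.2/0.7718 = 1360.8 kg/h.
B = (1−0.762)×1360.8 + 8044.4 = 8368.3 kg/h.
Recycle M = (1−0.041)×8368.3 = 8025.2 kg/h.

8025 kg/h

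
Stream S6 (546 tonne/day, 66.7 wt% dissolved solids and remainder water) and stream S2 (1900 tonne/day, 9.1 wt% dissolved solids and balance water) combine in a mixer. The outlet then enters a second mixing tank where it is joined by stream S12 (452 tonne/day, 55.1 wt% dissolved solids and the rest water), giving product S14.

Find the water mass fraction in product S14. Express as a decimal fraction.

Overall, product flow = 2898 tonne/day.
water in = 546×0.333 + 1900×0.909 + 452×0.449 = 2111.9 tonne/day.
water fraction in S14 = 0.7287.

0.7287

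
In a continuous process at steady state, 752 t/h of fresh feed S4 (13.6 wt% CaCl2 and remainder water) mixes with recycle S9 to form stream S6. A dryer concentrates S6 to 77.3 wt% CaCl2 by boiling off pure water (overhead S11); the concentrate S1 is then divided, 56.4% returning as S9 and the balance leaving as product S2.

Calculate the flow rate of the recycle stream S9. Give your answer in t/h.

Overall CaCl2 balance (none leaves overhead): CaCl2 in fresh feed = CaCl2 in product, i.e. 752×0.136 = (1−0.564)·S1·0.773.
S1 = 102.27/(0.773×0.436) = 303.45 t/h.
Recycle S9 = 0.564×303.45 = 171.15 t/h.

171.1 t/h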